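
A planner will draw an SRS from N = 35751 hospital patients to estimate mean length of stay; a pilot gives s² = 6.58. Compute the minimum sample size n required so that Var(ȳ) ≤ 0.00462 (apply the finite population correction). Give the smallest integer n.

1370

Without fpc, n₀ = s²/D = 6.58/0.00462 = 1424.2424.
With fpc, (1 − n/N)·s²/n ≤ D requires n ≥ n₀/(1 + n₀/N) = 1424.2424/(1 + 1424.2424/35751) = 1369.6774.
Rounding up, n = 1370.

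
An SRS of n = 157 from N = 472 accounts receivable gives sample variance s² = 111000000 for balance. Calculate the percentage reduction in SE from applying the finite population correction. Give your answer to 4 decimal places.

18.3071

f = n/N = 157/472 = 0.33262712.
SE_no-fpc = √(s²/n) = 840.83671; SE_fpc = √((1−f)s²/n) = 686.90383.
Ratio = √(1−f) = 0.81692893. Reduction = 100·(1 − 0.81692893) = 18.3071%.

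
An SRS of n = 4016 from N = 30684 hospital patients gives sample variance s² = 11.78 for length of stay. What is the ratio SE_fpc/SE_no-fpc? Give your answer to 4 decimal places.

f = n/N = 4016/30684 = 0.13088254.
SE_no-fpc = √(s²/n) = 0.054159643; SE_fpc = √((1−f)s²/n) = 0.050491123.
Ratio = √(1−f) = 0.93226469.

0.9323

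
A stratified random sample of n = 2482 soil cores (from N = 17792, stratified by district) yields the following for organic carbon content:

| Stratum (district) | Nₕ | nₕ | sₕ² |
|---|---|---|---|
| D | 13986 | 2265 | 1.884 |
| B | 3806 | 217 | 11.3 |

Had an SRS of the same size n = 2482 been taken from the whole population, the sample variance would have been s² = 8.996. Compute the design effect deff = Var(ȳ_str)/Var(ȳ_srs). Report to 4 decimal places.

Var(ȳ_str) = Σ Wₕ²(1−fₕ)sₕ²/nₕ with Wₕ = Nₕ/17792:
  D: (13986/17792)²·(1−2265/13986)·1.884/2265 = 4.3074609 × 10^-4
  B: (3806/17792)²·(1−217/3806)·11.3/217 = 0.0022470431
  → Var(ȳ_str) = 0.0026777892.
Var(ȳ_srs) = (1 − 2482/17792)·8.996/2482 = 0.0031188759.
deff = 0.0026777892 / 0.0031188759 = 0.8586.

0.8586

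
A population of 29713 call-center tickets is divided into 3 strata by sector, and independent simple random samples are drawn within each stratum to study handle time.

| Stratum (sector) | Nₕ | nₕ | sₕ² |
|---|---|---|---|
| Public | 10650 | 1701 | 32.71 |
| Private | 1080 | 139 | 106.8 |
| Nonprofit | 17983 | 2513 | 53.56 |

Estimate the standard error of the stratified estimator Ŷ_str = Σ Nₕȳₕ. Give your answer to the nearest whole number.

Var(Ŷ_str) = Σₕ Nₕ²(1 − fₕ)sₕ²/nₕ.
Public: 10650²·(1 − 1701/10650)·32.71/1701 = 1.8327378 × 10^6.
Private: 1080²·(1 − 139/1080)·106.8/139 = 780853.99.
Nonprofit: 17983²·(1 − 2513/17983)·53.56/2513 = 5.9292606 × 10^6.
Sum = 8.5428524 × 10^6.
SE = √(8.5428524 × 10^6) = 2923.

2923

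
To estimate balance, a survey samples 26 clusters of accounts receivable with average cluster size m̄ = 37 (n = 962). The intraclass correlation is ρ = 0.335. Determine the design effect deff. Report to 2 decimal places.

13.06

deff = 1 + (37 − 1)·0.335 = 1 + 12.06 = 13.06.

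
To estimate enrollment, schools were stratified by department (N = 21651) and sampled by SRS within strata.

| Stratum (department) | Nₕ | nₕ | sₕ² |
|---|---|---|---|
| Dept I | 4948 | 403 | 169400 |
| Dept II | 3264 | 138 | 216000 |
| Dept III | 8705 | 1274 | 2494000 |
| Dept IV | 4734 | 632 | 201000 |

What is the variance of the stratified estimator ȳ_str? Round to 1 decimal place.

Var(ȳ_str) = Σₕ Wₕ²(1 − fₕ)sₕ²/nₕ with Wₕ = Nₕ/N, N = 21651.
Dept I: Wₕ = 0.22853448; term = 0.22853448²·(1 − 0.08144705)·169400/403 = 20.165826.
Dept II: Wₕ = 0.15075516; term = 0.15075516²·(1 − 0.04227941)·216000/138 = 34.068881.
Dept III: Wₕ = 0.40205995; term = 0.40205995²·(1 − 0.14635267)·2494000/1274 = 270.13891.
Dept IV: Wₕ = 0.21865041; term = 0.21865041²·(1 − 0.13350232)·201000/632 = 13.174889.
Sum = 337.54851.

337.5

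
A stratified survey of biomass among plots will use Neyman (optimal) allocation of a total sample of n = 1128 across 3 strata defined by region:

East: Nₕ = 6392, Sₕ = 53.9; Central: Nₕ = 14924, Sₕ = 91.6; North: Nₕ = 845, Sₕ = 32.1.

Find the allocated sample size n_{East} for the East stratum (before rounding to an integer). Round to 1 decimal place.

Neyman allocation: nₕ = n·NₕSₕ / Σⱼ NⱼSⱼ.
Σ NⱼSⱼ = 6392·53.9 + 14924·91.6 + 845·32.1 = 1.7386917 × 10^6.
n_{East} = 1128·6392·53.9 / (1.7386917 × 10^6) = 223.5.

223.5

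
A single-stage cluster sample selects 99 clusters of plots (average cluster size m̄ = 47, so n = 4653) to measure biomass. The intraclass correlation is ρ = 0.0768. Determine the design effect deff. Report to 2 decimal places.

deff = 1 + (47 − 1)·0.0768 = 1 + 3.5328 = 4.5328.

4.53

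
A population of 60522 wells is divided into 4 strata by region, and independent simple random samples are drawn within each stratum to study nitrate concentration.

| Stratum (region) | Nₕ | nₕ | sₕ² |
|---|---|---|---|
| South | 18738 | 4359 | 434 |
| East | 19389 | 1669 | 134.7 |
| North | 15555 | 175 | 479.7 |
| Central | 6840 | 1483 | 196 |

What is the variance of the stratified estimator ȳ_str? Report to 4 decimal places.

0.1952

Var(ȳ_str) = Σₕ Wₕ²(1 − fₕ)sₕ²/nₕ with Wₕ = Nₕ/N, N = 60522.
South: Wₕ = 0.30960642; term = 0.30960642²·(1 − 0.23262888)·434/4359 = 0.0073236611.
East: Wₕ = 0.32036284; term = 0.32036284²·(1 − 0.08607974)·134.7/1669 = 0.0075701388.
North: Wₕ = 0.25701398; term = 0.25701398²·(1 − 0.01125040)·479.7/175 = 0.17903234.
Central: Wₕ = 0.11301675; term = 0.11301675²·(1 − 0.21681287)·196/1483 = 0.0013221055.
Sum = 0.19524825.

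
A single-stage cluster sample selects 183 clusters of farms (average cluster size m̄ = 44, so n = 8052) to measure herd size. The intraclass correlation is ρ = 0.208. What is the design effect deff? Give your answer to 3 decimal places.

deff = 1 + (44 − 1)·0.208 = 1 + 8.944 = 9.944.

9.944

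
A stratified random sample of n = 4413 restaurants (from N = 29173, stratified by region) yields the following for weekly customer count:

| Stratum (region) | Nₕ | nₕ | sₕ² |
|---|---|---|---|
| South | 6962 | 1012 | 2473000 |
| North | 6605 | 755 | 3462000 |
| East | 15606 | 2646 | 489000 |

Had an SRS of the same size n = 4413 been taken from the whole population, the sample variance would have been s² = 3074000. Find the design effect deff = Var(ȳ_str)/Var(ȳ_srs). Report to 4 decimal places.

Var(ȳ_str) = Σ Wₕ²(1−fₕ)sₕ²/nₕ with Wₕ = Nₕ/29173:
  South: (6962/29173)²·(1−1012/6962)·2473000/1012 = 118.94122
  North: (6605/29173)²·(1−755/6605)·3462000/755 = 208.18365
  East: (15606/29173)²·(1−2646/15606)·489000/2646 = 43.919101
  → Var(ȳ_str) = 371.04397.
Var(ȳ_srs) = (1 − 4413/29173)·3074000/4413 = 591.20689.
deff = 371.04397 / 591.20689 = 0.6276.

0.6276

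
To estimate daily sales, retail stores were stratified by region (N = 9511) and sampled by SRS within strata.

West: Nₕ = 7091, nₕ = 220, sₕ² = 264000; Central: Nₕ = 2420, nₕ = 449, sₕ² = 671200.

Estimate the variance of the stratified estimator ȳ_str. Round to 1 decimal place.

725.2

Var(ȳ_str) = Σₕ Wₕ²(1 − fₕ)sₕ²/nₕ with Wₕ = Nₕ/N, N = 9511.
West: Wₕ = 0.74555778; term = 0.74555778²·(1 − 0.03102524)·264000/220 = 646.33298.
Central: Wₕ = 0.25444222; term = 0.25444222²·(1 − 0.18553719)·671200/449 = 78.823413.
Sum = 725.15639.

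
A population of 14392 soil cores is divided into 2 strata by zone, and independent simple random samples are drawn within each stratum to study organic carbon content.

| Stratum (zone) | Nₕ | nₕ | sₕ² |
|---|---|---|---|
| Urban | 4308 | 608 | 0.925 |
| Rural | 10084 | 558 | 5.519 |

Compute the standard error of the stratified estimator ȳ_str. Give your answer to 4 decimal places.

0.0686

Var(ȳ_str) = Σₕ Wₕ²(1 − fₕ)sₕ²/nₕ with Wₕ = Nₕ/N, N = 14392.
Urban: Wₕ = 0.29933296; term = 0.29933296²·(1 − 0.14113278)·0.925/608 = 1.1707745 × 10^-4.
Rural: Wₕ = 0.70066704; term = 0.70066704²·(1 − 0.05533518)·5.519/558 = 0.0045869849.
Sum = 0.0047040624.
SE = √(0.0047040624) = 0.0686.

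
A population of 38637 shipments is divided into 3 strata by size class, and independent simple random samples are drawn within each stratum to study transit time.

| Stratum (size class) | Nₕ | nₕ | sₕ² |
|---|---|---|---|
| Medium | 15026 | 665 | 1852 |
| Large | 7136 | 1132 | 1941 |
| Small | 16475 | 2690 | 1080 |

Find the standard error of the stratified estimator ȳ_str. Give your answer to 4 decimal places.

Var(ȳ_str) = Σₕ Wₕ²(1 − fₕ)sₕ²/nₕ with Wₕ = Nₕ/N, N = 38637.
Medium: Wₕ = 0.38890183; term = 0.38890183²·(1 − 0.04425662)·1852/665 = 0.40256926.
Large: Wₕ = 0.18469343; term = 0.18469343²·(1 − 0.15863229)·1941/1132 = 0.04921164.
Small: Wₕ = 0.42640474; term = 0.42640474²·(1 − 0.16327769)·1080/2690 = 0.061079697.
Sum = 0.5128606.
SE = √(0.5128606) = 0.7161.

0.7161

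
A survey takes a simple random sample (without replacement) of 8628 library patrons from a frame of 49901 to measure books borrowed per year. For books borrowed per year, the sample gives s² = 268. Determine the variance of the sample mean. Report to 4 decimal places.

Under SRS without replacement, Var(ȳ) = (1 − f)·s²/n with f = n/N = 8628/49901 = 0.17290235.
Var(ȳ) = (1 − 0.17290235)·268/8628 = 0.82709765·0.03106166 = 0.025691026.

0.0257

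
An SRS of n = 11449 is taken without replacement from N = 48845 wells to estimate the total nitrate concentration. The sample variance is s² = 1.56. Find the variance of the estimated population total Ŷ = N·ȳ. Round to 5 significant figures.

Var(Ŷ) = N²·Var(ȳ) = N²·(1 − n/N)·s²/n.
f = 11449/48845 = 0.23439451; Var(ȳ) = 0.76560549·1.56/11449 = 1.0431868 × 10^-4.
Var(Ŷ) = 48845² · (1.0431868 × 10^-4) = 248887.06.

248890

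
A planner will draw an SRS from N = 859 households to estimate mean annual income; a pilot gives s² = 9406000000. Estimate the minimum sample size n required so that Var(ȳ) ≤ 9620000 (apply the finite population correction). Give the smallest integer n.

Without fpc, n₀ = s²/D = 9406000000/9620000 = 977.7547.
With fpc, (1 − n/N)·s²/n ≤ D requires n ≥ n₀/(1 + n₀/N) = 977.7547/(1 + 977.7547/859) = 457.2692.
Rounding up, n = 458.

458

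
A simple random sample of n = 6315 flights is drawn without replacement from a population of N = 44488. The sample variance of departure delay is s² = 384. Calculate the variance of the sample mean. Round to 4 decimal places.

Under SRS without replacement, Var(ȳ) = (1 − f)·s²/n with f = n/N = 6315/44488 = 0.14194839.
Var(ȳ) = (1 − 0.14194839)·384/6315 = 0.85805161·0.060807601 = 0.05217606.

0.0522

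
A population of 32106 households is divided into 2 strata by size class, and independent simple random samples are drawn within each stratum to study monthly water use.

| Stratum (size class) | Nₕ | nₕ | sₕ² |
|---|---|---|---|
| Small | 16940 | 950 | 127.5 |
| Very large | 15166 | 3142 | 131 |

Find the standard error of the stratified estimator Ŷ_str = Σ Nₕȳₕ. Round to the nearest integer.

6630

Var(Ŷ_str) = Σₕ Nₕ²(1 − fₕ)sₕ²/nₕ.
Small: 16940²·(1 − 950/16940)·127.5/950 = 3.6353686 × 10^7.
Very large: 15166²·(1 − 3142/15166)·131/3142 = 7.6030025 × 10^6.
Sum = 4.3956689 × 10^7.
SE = √(4.3956689 × 10^7) = 6630.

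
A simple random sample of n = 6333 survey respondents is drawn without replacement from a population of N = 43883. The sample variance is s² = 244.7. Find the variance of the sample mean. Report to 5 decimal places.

0.03306

Under SRS without replacement, Var(ȳ) = (1 − f)·s²/n with f = n/N = 6333/43883 = 0.14431557.
Var(ȳ) = (1 − 0.14431557)·244.7/6333 = 0.85568443·0.038638876 = 0.033062684.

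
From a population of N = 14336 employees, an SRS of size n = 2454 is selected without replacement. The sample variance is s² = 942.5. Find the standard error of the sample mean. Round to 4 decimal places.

Under SRS without replacement, Var(ȳ) = (1 − f)·s²/n with f = n/N = 2454/14336 = 0.17117746.
Var(ȳ) = (1 − 0.17117746)·942.5/2454 = 0.82882254·0.38406683 = 0.31832325.
SE(ȳ) = √(0.31832325) = 0.5642.

0.5642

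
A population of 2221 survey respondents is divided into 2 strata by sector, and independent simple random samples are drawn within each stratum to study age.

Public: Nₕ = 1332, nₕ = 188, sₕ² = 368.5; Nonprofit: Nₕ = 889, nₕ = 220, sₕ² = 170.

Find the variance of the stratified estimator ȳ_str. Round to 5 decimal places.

Var(ȳ_str) = Σₕ Wₕ²(1 − fₕ)sₕ²/nₕ with Wₕ = Nₕ/N, N = 2221.
Public: Wₕ = 0.59972985; term = 0.59972985²·(1 − 0.14114114)·368.5/188 = 0.60549809.
Nonprofit: Wₕ = 0.40027015; term = 0.40027015²·(1 − 0.24746907)·170/220 = 0.093165904.
Sum = 0.69866399.

0.69866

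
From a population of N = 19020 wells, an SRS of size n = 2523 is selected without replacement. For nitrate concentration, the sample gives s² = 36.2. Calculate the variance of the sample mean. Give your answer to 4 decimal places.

Under SRS without replacement, Var(ȳ) = (1 − f)·s²/n with f = n/N = 2523/19020 = 0.13264984.
Var(ȳ) = (1 − 0.13264984)·36.2/2523 = 0.86735016·0.014347998 = 0.012444739.

0.0124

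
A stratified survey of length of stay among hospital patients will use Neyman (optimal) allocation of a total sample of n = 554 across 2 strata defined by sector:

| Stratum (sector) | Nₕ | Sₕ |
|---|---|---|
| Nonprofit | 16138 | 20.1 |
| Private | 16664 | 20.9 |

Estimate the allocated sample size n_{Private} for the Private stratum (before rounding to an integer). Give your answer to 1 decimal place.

286.8

Neyman allocation: nₕ = n·NₕSₕ / Σⱼ NⱼSⱼ.
Σ NⱼSⱼ = 16138·20.1 + 16664·20.9 = 672651.4.
n_{Private} = 554·16664·20.9 / 672651.4 = 286.8.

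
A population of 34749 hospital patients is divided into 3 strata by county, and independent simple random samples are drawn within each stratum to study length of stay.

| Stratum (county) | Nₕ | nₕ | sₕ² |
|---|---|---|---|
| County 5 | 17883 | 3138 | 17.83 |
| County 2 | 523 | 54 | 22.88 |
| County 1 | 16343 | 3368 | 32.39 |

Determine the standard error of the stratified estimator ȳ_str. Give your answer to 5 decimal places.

Var(ȳ_str) = Σₕ Wₕ²(1 − fₕ)sₕ²/nₕ with Wₕ = Nₕ/N, N = 34749.
County 5: Wₕ = 0.51463351; term = 0.51463351²·(1 − 0.17547391)·17.83/3138 = 0.0012407919.
County 2: Wₕ = 0.01505079; term = 0.01505079²·(1 − 0.10325048)·22.88/54 = 8.6070073 × 10^-5.
County 1: Wₕ = 0.47031569; term = 0.47031569²·(1 − 0.20608211)·32.39/3368 = 0.001688859.
Sum = 0.003015721.
SE = √(0.003015721) = 0.05492.

0.05492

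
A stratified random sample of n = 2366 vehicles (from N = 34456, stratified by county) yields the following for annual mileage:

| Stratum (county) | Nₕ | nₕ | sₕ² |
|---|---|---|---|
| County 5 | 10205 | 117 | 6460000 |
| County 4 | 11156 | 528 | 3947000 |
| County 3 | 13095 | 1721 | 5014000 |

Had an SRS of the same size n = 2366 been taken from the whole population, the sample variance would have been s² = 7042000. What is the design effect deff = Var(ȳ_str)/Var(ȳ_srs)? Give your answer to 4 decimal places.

Var(ȳ_str) = Σ Wₕ²(1−fₕ)sₕ²/nₕ with Wₕ = Nₕ/34456:
  County 5: (10205/34456)²·(1−117/10205)·6460000/117 = 4787.7892
  County 4: (11156/34456)²·(1−528/11156)·3947000/528 = 746.55797
  County 3: (13095/34456)²·(1−1721/13095)·5014000/1721 = 365.50428
  → Var(ȳ_str) = 5899.8515.
Var(ȳ_srs) = (1 − 2366/34456)·7042000/2366 = 2771.9548.
deff = 5899.8515 / 2771.9548 = 2.1284.

2.1284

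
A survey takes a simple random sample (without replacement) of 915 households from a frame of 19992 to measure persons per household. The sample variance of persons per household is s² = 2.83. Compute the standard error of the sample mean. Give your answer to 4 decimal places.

Under SRS without replacement, Var(ȳ) = (1 − f)·s²/n with f = n/N = 915/19992 = 0.04576831.
Var(ȳ) = (1 − 0.04576831)·2.83/915 = 0.95423169·0.0030928962 = 0.0029513396.
SE(ȳ) = √(0.0029513396) = 0.0543.

0.0543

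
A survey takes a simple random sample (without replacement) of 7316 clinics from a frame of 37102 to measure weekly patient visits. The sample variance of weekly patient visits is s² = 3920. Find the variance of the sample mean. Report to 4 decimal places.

Under SRS without replacement, Var(ȳ) = (1 − f)·s²/n with f = n/N = 7316/37102 = 0.19718614.
Var(ȳ) = (1 − 0.19718614)·3920/7316 = 0.80281386·0.53581192 = 0.43015724.

0.4302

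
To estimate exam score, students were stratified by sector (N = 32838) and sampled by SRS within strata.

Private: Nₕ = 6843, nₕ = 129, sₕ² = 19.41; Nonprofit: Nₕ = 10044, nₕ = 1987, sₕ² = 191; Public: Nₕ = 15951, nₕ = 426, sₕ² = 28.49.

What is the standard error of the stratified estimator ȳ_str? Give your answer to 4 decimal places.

0.1702

Var(ȳ_str) = Σₕ Wₕ²(1 − fₕ)sₕ²/nₕ with Wₕ = Nₕ/N, N = 32838.
Private: Wₕ = 0.20838663; term = 0.20838663²·(1 − 0.01885138)·19.41/129 = 0.0064107716.
Nonprofit: Wₕ = 0.30586516; term = 0.30586516²·(1 − 0.19782955)·191/1987 = 0.007213768.
Public: Wₕ = 0.48574822; term = 0.48574822²·(1 − 0.02670679)·28.49/426 = 0.015358506.
Sum = 0.028983046.
SE = √(0.028983046) = 0.1702.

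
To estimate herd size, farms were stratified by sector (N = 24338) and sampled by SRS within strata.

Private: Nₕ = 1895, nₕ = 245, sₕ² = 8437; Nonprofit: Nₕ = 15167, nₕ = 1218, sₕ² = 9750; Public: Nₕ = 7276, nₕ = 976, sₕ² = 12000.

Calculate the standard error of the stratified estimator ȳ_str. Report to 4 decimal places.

1.9981

Var(ȳ_str) = Σₕ Wₕ²(1 − fₕ)sₕ²/nₕ with Wₕ = Nₕ/N, N = 24338.
Private: Wₕ = 0.07786178; term = 0.07786178²·(1 − 0.12928760)·8437/245 = 0.18177969.
Nonprofit: Wₕ = 0.62318186; term = 0.62318186²·(1 − 0.08030593)·9750/1218 = 2.8591064.
Public: Wₕ = 0.29895636; term = 0.29895636²·(1 − 0.13413964)·12000/976 = 0.95146955.
Sum = 3.9923556.
SE = √(3.9923556) = 1.9981.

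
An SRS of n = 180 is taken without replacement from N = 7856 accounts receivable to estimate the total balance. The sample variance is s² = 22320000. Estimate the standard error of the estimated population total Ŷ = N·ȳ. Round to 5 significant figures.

2.7345 × 10^6

Var(Ŷ) = N²·Var(ȳ) = N²·(1 − n/N)·s²/n.
f = 180/7856 = 0.02291242; Var(ȳ) = 0.97708758·22320000/180 = 121158.86.
Var(Ŷ) = 7856² · 121158.86 = 7.4775294 × 10^12.
SE(Ŷ) = √(7.4775294 × 10^12) = 2.7345 × 10^6.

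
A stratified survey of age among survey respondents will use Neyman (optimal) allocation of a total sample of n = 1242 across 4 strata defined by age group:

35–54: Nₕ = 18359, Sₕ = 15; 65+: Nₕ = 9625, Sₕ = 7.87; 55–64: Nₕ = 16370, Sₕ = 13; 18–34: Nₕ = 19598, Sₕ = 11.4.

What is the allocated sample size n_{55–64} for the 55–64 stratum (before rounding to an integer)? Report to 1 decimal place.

335.7

Neyman allocation: nₕ = n·NₕSₕ / Σⱼ NⱼSⱼ.
Σ NⱼSⱼ = 18359·15 + 9625·7.87 + 16370·13 + 19598·11.4 = 787360.95.
n_{55–64} = 1242·16370·13 / 787360.95 = 335.7.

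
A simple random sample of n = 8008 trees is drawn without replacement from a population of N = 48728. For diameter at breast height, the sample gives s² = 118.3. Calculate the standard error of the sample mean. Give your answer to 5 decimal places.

Under SRS without replacement, Var(ȳ) = (1 − f)·s²/n with f = n/N = 8008/48728 = 0.16434083.
Var(ȳ) = (1 − 0.16434083)·118.3/8008 = 0.83565917·0.014772727 = 0.012344965.
SE(ȳ) = √(0.012344965) = 0.11111.

0.11111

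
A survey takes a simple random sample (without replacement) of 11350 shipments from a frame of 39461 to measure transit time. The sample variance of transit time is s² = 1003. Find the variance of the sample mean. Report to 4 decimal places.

Under SRS without replacement, Var(ȳ) = (1 − f)·s²/n with f = n/N = 11350/39461 = 0.28762576.
Var(ȳ) = (1 − 0.28762576)·1003/11350 = 0.71237424·0.088370044 = 0.062952543.

0.0630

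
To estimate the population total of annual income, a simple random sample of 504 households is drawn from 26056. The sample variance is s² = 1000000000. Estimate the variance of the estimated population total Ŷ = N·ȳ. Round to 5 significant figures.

Var(Ŷ) = N²·Var(ȳ) = N²·(1 − n/N)·s²/n.
f = 504/26056 = 0.01934295; Var(ȳ) = 0.98065705·1000000000/504 = 1.9457481 × 10^6.
Var(Ŷ) = 26056² · (1.9457481 × 10^6) = 1.3209978 × 10^15.

1.3210 × 10^15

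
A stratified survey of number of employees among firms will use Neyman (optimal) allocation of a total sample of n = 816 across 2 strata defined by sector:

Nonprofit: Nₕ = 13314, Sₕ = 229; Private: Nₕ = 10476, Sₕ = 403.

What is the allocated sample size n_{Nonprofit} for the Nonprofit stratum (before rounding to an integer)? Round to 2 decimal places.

342.18

Neyman allocation: nₕ = n·NₕSₕ / Σⱼ NⱼSⱼ.
Σ NⱼSⱼ = 13314·229 + 10476·403 = 7.270734 × 10^6.
n_{Nonprofit} = 816·13314·229 / (7.270734 × 10^6) = 342.18.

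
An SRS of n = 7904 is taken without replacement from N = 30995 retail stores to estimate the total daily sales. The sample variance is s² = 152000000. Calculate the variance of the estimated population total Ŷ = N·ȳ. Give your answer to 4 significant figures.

1.376 × 10^13

Var(Ŷ) = N²·Var(ȳ) = N²·(1 − n/N)·s²/n.
f = 7904/30995 = 0.25500887; Var(ȳ) = 0.74499113·152000000/7904 = 14326.752.
Var(Ŷ) = 30995² · 14326.752 = 1.3763568 × 10^13.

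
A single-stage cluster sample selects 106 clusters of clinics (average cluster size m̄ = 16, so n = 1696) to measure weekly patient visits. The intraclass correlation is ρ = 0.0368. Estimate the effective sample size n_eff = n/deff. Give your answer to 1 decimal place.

deff = 1 + (16 − 1)·0.0368 = 1 + 0.552 = 1.552.
n_eff = 1696 / 1.552 = 1092.8.

1092.8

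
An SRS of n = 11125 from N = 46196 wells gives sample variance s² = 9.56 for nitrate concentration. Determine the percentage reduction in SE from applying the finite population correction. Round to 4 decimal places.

f = n/N = 11125/46196 = 0.24082172.
SE_no-fpc = √(s²/n) = 0.02931426; SE_fpc = √((1−f)s²/n) = 0.02554176.
Ratio = √(1−f) = 0.87130837. Reduction = 100·(1 − 0.87130837) = 12.8692%.

12.8692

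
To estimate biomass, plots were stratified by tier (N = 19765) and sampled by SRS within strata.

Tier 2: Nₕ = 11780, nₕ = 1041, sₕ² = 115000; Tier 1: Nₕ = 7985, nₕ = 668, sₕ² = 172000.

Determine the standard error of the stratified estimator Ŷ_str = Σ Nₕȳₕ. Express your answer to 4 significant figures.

Var(Ŷ_str) = Σₕ Nₕ²(1 − fₕ)sₕ²/nₕ.
Tier 2: 11780²·(1 − 1041/11780)·115000/1041 = 1.3975142 × 10^10.
Tier 1: 7985²·(1 − 668/7985)·172000/668 = 1.5043883 × 10^10.
Sum = 2.9019025 × 10^10.
SE = √(2.9019025 × 10^10) = 170300.

170300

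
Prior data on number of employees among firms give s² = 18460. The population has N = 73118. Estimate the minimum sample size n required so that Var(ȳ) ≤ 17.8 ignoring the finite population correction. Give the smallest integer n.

1038

Without fpc, n₀ = s²/D = 18460/17.8 = 1037.0787.
Rounding up, n = 1038.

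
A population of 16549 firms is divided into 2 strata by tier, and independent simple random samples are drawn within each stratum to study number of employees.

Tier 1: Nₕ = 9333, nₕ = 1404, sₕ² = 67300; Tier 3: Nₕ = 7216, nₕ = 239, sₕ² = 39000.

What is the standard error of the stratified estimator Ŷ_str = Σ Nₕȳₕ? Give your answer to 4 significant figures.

Var(Ŷ_str) = Σₕ Nₕ²(1 − fₕ)sₕ²/nₕ.
Tier 1: 9333²·(1 − 1404/9333)·67300/1404 = 3.547216 × 10^9.
Tier 3: 7216²·(1 − 239/7216)·39000/239 = 8.2154613 × 10^9.
Sum = 1.1762677 × 10^10.
SE = √(1.1762677 × 10^10) = 108500.

108500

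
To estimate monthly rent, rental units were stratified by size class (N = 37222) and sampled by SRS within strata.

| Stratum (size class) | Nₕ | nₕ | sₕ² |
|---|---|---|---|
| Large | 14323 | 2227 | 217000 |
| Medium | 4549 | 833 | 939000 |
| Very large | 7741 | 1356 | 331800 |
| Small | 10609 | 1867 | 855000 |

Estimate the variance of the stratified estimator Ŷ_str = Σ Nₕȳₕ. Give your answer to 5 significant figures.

9.0503 × 10^10

Var(Ŷ_str) = Σₕ Nₕ²(1 − fₕ)sₕ²/nₕ.
Large: 14323²·(1 − 2227/14323)·217000/2227 = 1.6881665 × 10^10.
Medium: 4549²·(1 − 833/4549)·939000/833 = 1.9055144 × 10^10.
Very large: 7741²·(1 − 1356/7741)·331800/1356 = 1.2094131 × 10^10.
Small: 10609²·(1 − 1867/10609)·855000/1867 = 4.2472424 × 10^10.
Sum = 9.0503364 × 10^10.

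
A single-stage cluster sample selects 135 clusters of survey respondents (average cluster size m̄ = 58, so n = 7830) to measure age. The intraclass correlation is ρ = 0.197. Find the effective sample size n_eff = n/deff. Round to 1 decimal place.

640.3

deff = 1 + (58 − 1)·0.197 = 1 + 11.229 = 12.229.
n_eff = 7830 / 12.229 = 640.3.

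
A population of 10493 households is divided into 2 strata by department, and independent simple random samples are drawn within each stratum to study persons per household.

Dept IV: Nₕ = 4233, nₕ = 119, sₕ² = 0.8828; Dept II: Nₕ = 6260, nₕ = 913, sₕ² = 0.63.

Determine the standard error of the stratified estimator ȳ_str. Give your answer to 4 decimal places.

0.0372

Var(ȳ_str) = Σₕ Wₕ²(1 − fₕ)sₕ²/nₕ with Wₕ = Nₕ/N, N = 10493.
Dept IV: Wₕ = 0.40341180; term = 0.40341180²·(1 − 0.02811245)·0.8828/119 = 0.0011733527.
Dept II: Wₕ = 0.59658820; term = 0.59658820²·(1 − 0.14584665)·0.63/913 = 2.0977559 × 10^-4.
Sum = 0.0013831283.
SE = √(0.0013831283) = 0.0372.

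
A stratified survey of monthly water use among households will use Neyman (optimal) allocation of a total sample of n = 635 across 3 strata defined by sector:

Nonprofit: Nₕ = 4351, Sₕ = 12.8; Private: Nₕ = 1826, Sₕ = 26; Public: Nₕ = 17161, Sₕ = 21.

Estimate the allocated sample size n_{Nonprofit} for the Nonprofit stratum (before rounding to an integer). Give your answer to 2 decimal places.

Neyman allocation: nₕ = n·NₕSₕ / Σⱼ NⱼSⱼ.
Σ NⱼSⱼ = 4351·12.8 + 1826·26 + 17161·21 = 463549.8.
n_{Nonprofit} = 635·4351·12.8 / 463549.8 = 76.29.

76.29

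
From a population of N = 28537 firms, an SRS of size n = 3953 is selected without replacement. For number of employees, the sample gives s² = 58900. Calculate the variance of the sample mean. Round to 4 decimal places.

12.8361

Under SRS without replacement, Var(ȳ) = (1 − f)·s²/n with f = n/N = 3953/28537 = 0.13852192.
Var(ȳ) = (1 − 0.13852192)·58900/3953 = 0.86147808·14.900076 = 12.836089.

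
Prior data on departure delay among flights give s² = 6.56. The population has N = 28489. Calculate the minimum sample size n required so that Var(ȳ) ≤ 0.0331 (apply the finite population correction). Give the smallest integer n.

Without fpc, n₀ = s²/D = 6.56/0.0331 = 198.1873.
With fpc, (1 − n/N)·s²/n ≤ D requires n ≥ n₀/(1 + n₀/N) = 198.1873/(1 + 198.1873/28489) = 196.8181.
Rounding up, n = 197.

197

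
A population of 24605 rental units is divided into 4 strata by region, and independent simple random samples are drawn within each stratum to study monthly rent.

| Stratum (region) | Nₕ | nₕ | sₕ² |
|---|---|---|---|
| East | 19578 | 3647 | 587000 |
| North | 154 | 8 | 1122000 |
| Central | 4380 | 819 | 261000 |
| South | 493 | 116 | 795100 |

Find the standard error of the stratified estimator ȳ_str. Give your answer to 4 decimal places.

9.9219

Var(ȳ_str) = Σₕ Wₕ²(1 − fₕ)sₕ²/nₕ with Wₕ = Nₕ/N, N = 24605.
East: Wₕ = 0.79569193; term = 0.79569193²·(1 − 0.18628052)·587000/3647 = 82.921464.
North: Wₕ = 0.00625889; term = 0.00625889²·(1 − 0.05194805)·1122000/8 = 5.2087044.
Central: Wₕ = 0.17801260; term = 0.17801260²·(1 − 0.18698630)·261000/819 = 8.2102419.
South: Wₕ = 0.02003658; term = 0.02003658²·(1 − 0.23529412)·795100/116 = 2.1042886.
Sum = 98.444699.
SE = √(98.444699) = 9.9219.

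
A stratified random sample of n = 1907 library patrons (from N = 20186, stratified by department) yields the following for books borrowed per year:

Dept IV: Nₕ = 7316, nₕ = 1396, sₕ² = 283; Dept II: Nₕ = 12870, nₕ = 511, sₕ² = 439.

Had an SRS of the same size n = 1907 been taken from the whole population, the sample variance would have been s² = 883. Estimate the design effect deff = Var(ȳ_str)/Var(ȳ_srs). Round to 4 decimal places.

0.8512

Var(ȳ_str) = Σ Wₕ²(1−fₕ)sₕ²/nₕ with Wₕ = Nₕ/20186:
  Dept IV: (7316/20186)²·(1−1396/7316)·283/1396 = 0.02154745
  Dept II: (12870/20186)²·(1−511/12870)·439/511 = 0.33535514
  → Var(ȳ_str) = 0.35690259.
Var(ȳ_srs) = (1 − 1907/20186)·883/1907 = 0.41928775.
deff = 0.35690259 / 0.41928775 = 0.8512.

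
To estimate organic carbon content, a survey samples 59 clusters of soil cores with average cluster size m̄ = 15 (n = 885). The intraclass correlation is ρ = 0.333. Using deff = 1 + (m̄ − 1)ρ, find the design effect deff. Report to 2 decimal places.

5.66

deff = 1 + (15 − 1)·0.333 = 1 + 4.662 = 5.662.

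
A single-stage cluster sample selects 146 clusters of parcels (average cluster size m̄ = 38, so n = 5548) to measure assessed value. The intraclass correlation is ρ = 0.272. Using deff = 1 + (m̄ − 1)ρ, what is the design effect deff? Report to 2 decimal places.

deff = 1 + (38 − 1)·0.272 = 1 + 10.064 = 11.064.

11.06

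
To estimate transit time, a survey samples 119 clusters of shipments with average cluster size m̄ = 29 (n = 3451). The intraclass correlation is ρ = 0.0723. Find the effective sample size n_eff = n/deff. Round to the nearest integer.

1141

deff = 1 + (29 − 1)·0.0723 = 1 + 2.0244 = 3.0244.
n_eff = 3451 / 3.0244 = 1141.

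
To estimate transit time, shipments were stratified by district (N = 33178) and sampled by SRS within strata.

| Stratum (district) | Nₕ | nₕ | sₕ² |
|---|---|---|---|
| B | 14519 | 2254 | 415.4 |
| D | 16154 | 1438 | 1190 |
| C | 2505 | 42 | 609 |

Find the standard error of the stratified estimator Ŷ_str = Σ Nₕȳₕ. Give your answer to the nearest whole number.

Var(Ŷ_str) = Σₕ Nₕ²(1 − fₕ)sₕ²/nₕ.
B: 14519²·(1 − 2254/14519)·415.4/2254 = 3.2818357 × 10^7.
D: 16154²·(1 − 1438/16154)·1190/1438 = 1.9672427 × 10^8.
C: 2505²·(1 − 42/2505)·609/42 = 8.9462318 × 10^7.
Sum = 3.1900495 × 10^8.
SE = √(3.1900495 × 10^8) = 17861.

17861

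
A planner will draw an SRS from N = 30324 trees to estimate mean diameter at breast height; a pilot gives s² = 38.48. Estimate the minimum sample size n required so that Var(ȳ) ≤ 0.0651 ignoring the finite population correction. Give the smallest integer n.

592

Without fpc, n₀ = s²/D = 38.48/0.0651 = 591.0906.
Rounding up, n = 592.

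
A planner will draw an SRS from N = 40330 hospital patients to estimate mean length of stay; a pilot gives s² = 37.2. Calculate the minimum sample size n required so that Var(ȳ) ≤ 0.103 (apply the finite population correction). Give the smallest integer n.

Without fpc, n₀ = s²/D = 37.2/0.103 = 361.1650.
With fpc, (1 − n/N)·s²/n ≤ D requires n ≥ n₀/(1 + n₀/N) = 361.1650/(1 + 361.1650/40330) = 357.9594.
Rounding up, n = 358.

358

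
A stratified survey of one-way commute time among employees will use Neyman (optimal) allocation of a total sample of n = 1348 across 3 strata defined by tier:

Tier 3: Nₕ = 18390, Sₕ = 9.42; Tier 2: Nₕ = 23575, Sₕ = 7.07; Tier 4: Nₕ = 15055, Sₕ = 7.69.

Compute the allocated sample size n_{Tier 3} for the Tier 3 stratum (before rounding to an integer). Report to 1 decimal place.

Neyman allocation: nₕ = n·NₕSₕ / Σⱼ NⱼSⱼ.
Σ NⱼSⱼ = 18390·9.42 + 23575·7.07 + 15055·7.69 = 455682.
n_{Tier 3} = 1348·18390·9.42 / 455682 = 512.5.

512.5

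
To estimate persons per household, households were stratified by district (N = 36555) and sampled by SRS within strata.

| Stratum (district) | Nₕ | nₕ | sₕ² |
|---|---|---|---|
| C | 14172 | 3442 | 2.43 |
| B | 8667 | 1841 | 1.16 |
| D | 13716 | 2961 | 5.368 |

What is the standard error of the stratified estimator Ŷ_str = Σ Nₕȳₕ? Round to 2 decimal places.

641.92

Var(Ŷ_str) = Σₕ Nₕ²(1 − fₕ)sₕ²/nₕ.
C: 14172²·(1 − 3442/14172)·2.43/3442 = 107355.99.
B: 8667²·(1 − 1841/8667)·1.16/1841 = 37276.856.
D: 13716²·(1 − 2961/13716)·5.368/2961 = 267431.15.
Sum = 412064.
SE = √(412064) = 641.92.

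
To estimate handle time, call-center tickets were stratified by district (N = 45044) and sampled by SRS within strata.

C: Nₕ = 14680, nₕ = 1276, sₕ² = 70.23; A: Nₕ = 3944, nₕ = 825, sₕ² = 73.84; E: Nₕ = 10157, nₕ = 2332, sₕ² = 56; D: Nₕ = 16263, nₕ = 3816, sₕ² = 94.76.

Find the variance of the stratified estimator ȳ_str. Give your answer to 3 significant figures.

Var(ȳ_str) = Σₕ Wₕ²(1 − fₕ)sₕ²/nₕ with Wₕ = Nₕ/N, N = 45044.
C: Wₕ = 0.32590356; term = 0.32590356²·(1 − 0.08692098)·70.23/1276 = 0.0053377542.
A: Wₕ = 0.08755883; term = 0.08755883²·(1 − 0.20917850)·73.84/825 = 5.4264539 × 10^-4.
E: Wₕ = 0.22549063; term = 0.22549063²·(1 − 0.22959535)·56/2332 = 9.4066586 × 10^-4.
D: Wₕ = 0.36104698; term = 0.36104698²·(1 − 0.23464305)·94.76/3816 = 0.0024774685.
Sum = 0.009298534.

0.00930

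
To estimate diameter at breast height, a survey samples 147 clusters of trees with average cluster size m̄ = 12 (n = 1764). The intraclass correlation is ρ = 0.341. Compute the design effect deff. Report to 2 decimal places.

4.75

deff = 1 + (12 − 1)·0.341 = 1 + 3.751 = 4.751.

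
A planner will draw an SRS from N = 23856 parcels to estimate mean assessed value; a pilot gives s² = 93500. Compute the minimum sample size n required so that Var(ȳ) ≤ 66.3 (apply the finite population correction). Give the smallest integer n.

1332

Without fpc, n₀ = s²/D = 93500/66.3 = 1410.2564.
With fpc, (1 − n/N)·s²/n ≤ D requires n ≥ n₀/(1 + n₀/N) = 1410.2564/(1 + 1410.2564/23856) = 1331.5418.
Rounding up, n = 1332.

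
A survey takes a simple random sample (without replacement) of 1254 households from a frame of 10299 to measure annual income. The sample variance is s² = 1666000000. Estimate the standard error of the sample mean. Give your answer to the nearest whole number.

1080

Under SRS without replacement, Var(ȳ) = (1 − f)·s²/n with f = n/N = 1254/10299 = 0.12175939.
Var(ȳ) = (1 − 0.12175939)·1666000000/1254 = 0.87824061·1.3285486 × 10^6 = 1.1667854 × 10^6.
SE(ȳ) = √(1.1667854 × 10^6) = 1080.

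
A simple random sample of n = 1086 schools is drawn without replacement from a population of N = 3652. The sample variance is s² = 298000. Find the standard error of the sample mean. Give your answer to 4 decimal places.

13.8853

Under SRS without replacement, Var(ȳ) = (1 − f)·s²/n with f = n/N = 1086/3652 = 0.29737130.
Var(ȳ) = (1 − 0.29737130)·298000/1086 = 0.70262870·274.40147 = 192.80235.
SE(ȳ) = √(192.80235) = 13.8853.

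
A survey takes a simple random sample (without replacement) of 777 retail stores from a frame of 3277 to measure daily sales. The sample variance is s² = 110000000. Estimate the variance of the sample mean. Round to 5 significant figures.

108000

Under SRS without replacement, Var(ȳ) = (1 − f)·s²/n with f = n/N = 777/3277 = 0.23710711.
Var(ȳ) = (1 − 0.23710711)·110000000/777 = 0.76289289·141570.14 = 108002.85.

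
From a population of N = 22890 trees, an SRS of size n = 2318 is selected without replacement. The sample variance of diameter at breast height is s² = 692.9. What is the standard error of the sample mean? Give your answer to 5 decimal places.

0.51832

Under SRS without replacement, Var(ȳ) = (1 − f)·s²/n with f = n/N = 2318/22890 = 0.10126693.
Var(ȳ) = (1 − 0.10126693)·692.9/2318 = 0.89873307·0.29892148 = 0.26865062.
SE(ȳ) = √(0.26865062) = 0.51832.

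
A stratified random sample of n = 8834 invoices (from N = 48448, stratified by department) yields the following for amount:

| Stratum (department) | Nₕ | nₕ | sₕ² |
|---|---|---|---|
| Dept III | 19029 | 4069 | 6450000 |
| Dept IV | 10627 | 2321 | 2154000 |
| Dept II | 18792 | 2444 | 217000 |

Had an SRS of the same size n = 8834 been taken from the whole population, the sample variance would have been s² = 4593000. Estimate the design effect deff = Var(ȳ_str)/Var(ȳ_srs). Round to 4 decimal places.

0.5617

Var(ȳ_str) = Σ Wₕ²(1−fₕ)sₕ²/nₕ with Wₕ = Nₕ/48448:
  Dept III: (19029/48448)²·(1−4069/19029)·6450000/4069 = 192.25068
  Dept IV: (10627/48448)²·(1−2321/10627)·2154000/2321 = 34.899681
  Dept II: (18792/48448)²·(1−2444/18792)·217000/2444 = 11.621026
  → Var(ȳ_str) = 238.77139.
Var(ȳ_srs) = (1 − 8834/48448)·4593000/8834 = 425.12035.
deff = 238.77139 / 425.12035 = 0.5617.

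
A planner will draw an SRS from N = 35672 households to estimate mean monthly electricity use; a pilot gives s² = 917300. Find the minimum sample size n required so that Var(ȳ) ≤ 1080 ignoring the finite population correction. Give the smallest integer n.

Without fpc, n₀ = s²/D = 917300/1080 = 849.3519.
Rounding up, n = 850.

850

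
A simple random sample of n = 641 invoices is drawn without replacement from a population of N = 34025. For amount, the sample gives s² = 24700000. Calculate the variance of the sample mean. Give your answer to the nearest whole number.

37808

Under SRS without replacement, Var(ȳ) = (1 − f)·s²/n with f = n/N = 641/34025 = 0.01883909.
Var(ȳ) = (1 − 0.01883909)·24700000/641 = 0.98116091·38533.541 = 37807.605.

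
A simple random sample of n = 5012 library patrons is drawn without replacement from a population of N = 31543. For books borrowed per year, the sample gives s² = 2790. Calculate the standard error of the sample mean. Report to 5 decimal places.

Under SRS without replacement, Var(ȳ) = (1 − f)·s²/n with f = n/N = 5012/31543 = 0.15889421.
Var(ȳ) = (1 − 0.15889421)·2790/5012 = 0.84110579·0.55666401 = 0.46821332.
SE(ȳ) = √(0.46821332) = 0.68426.

0.68426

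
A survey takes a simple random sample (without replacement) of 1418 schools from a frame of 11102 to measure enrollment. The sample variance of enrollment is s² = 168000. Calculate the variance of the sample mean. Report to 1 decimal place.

Under SRS without replacement, Var(ȳ) = (1 − f)·s²/n with f = n/N = 1418/11102 = 0.12772473.
Var(ȳ) = (1 − 0.12772473)·168000/1418 = 0.87227527·118.47673 = 103.34432.

103.3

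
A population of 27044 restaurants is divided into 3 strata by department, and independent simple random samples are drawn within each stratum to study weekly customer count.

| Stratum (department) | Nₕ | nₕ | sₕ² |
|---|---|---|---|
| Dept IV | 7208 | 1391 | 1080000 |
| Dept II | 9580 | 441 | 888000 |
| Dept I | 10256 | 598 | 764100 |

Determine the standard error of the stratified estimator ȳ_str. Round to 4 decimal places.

Var(ȳ_str) = Σₕ Wₕ²(1 − fₕ)sₕ²/nₕ with Wₕ = Nₕ/N, N = 27044.
Dept IV: Wₕ = 0.26652862; term = 0.26652862²·(1 − 0.19298002)·1080000/1391 = 44.511129.
Dept II: Wₕ = 0.35423754; term = 0.35423754²·(1 − 0.04603340)·888000/441 = 241.04421.
Dept I: Wₕ = 0.37923384; term = 0.37923384²·(1 − 0.05830733)·764100/598 = 173.05031.
Sum = 458.60565.
SE = √(458.60565) = 21.4151.

21.4151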